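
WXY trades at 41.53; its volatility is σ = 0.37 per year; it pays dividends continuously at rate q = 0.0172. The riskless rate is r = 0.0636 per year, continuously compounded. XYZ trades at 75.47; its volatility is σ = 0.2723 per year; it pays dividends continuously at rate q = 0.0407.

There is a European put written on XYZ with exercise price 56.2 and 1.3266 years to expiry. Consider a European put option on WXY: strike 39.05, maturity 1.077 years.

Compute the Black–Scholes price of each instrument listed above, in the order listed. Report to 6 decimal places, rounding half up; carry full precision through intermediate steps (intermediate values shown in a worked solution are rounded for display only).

price(XYZ put K=56.2) = 1.467940
price(WXY put K=39.05) = 3.970843

[XYZ put K=56.2]
σ√T = 0.2723·√1.3266 = 0.313630
d₁ = (ln(S/K) + (r−q+σ²/2)T) / (σ√T) = (ln(75.47/56.2) + (0.0636−0.0407+0.2723²/2)·1.3266) / 0.313630 = (0.294818 + 0.079561) / 0.313630 = 1.193698
d₂ = d₁ − σ√T = 1.193698 − 0.313630 = 0.880068
e^{−rT} = 0.919090
e^{−qT} = 0.947439
N(−d₁) = 0.116298,  N(−d₂) = 0.189411
price = K·e^{−rT}·N(−d₂) − S·e^{−qT}·N(−d₁) = 9.783628 − 8.315688 = 1.467940
[WXY put K=39.05]
σ√T = 0.37·√1.077 = 0.383981
d₁ = (ln(S/K) + (r−q+σ²/2)T) / (σ√T) = (ln(41.53/39.05) + (0.0636−0.0172+0.37²/2)·1.077) / 0.383981 = (0.061573 + 0.123693) / 0.383981 = 0.482489
d₂ = d₁ − σ√T = 0.482489 − 0.383981 = 0.098508
e^{−rT} = 0.933796
e^{−qT} = 0.981646
N(−d₁) = 0.314729,  N(−d₂) = 0.460764
price = K·e^{−rT}·N(−d₂) − S·e^{−qT}·N(−d₁) = 16.801649 − 12.830806 = 3.970843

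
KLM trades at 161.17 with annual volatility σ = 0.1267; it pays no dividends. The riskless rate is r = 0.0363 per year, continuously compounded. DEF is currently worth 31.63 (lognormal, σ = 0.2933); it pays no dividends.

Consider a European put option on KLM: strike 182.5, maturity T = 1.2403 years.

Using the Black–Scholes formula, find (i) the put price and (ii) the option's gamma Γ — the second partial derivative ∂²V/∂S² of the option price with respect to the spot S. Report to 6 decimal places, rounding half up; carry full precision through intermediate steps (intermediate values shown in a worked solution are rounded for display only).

price = 17.534888
Γ = 0.015549

σ√T = 0.1267·√1.2403 = 0.141104
d₁ = (ln(S/K) + (r+σ²/2)T) / (σ√T) = (ln(161.17/182.5) + (0.0363+0.1267²/2)·1.2403) / 0.141104 = (-0.124290 + 0.054978) / 0.141104 = -0.491214
d₂ = d₁ − σ√T = -0.491214 − 0.141104 = -0.632318
e^{−rT} = 0.955976
N(−d₁) = 0.688362,  N(−d₂) = 0.736411
Put price V = K·e^{−rT}·N(−d₂) − S·N(−d₁) = 128.478267 − 110.943380 = 17.534888
φ(d₁) = (1/√(2π))·e^{−d₁²/2} = 0.353602
Γ = φ(d₁) / (S·σ·√T) = 0.015549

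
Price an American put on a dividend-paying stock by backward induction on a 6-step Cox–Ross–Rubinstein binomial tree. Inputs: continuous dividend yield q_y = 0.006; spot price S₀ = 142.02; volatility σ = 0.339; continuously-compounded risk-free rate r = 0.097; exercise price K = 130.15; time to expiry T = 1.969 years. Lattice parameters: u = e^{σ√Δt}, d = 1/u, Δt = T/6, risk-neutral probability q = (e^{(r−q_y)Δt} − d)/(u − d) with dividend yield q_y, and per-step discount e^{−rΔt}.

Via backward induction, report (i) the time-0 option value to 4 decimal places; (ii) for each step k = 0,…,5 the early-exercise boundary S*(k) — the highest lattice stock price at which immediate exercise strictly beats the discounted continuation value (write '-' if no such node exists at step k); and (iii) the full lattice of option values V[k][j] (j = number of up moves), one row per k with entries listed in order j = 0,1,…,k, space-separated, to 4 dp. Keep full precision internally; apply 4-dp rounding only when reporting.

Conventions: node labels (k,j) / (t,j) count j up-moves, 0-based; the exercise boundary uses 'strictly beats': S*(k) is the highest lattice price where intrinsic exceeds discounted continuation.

Δt=0.32817, u=1.21434, d=0.82349, q=0.52916, disc=e^(-rΔt)=0.96867
k=6 terminal: V=max(K-S,0) → 85.8593 64.8382 33.8402 0.0000 0.0000 0.0000 0.0000
k=5: j=0 S=53.7838 intr=76.3662 cont=72.3942 V=76.3662[EX]; j=1 S=79.3105 intr=50.8395 cont=46.9178 V=50.8395[EX]; j=2 S=116.9526 intr=13.1974 cont=15.4341 V=15.4341[hold]; j=3 S=172.4603 intr=0.0000 cont=0.0000 V=0.0000[hold]; j=4 S=254.3128 intr=0.0000 cont=0.0000 V=0.0000[hold]; j=5 S=375.0138 intr=0.0000 cont=0.0000 V=0.0000[hold]  S*(5)=79.3105
k=4: j=0 S=65.3118 intr=64.8382 cont=60.8890 V=64.8382[EX]; j=1 S=96.3098 intr=33.8402 cont=31.0984 V=33.8402[EX]; j=2 S=142.0200 intr=0.0000 cont=7.0393 V=7.0393[hold]; j=3 S=209.4250 intr=0.0000 cont=0.0000 V=0.0000[hold]; j=4 S=308.8216 intr=0.0000 cont=0.0000 V=0.0000[hold]  S*(4)=96.3098
k=3: j=0 S=79.3105 intr=50.8395 cont=46.9178 V=50.8395[EX]; j=1 S=116.9526 intr=13.1974 cont=19.0423 V=19.0423[hold]; j=2 S=172.4603 intr=0.0000 cont=3.2105 V=3.2105[hold]; j=3 S=254.3128 intr=0.0000 cont=0.0000 V=0.0000[hold]  S*(3)=79.3105
k=2: j=0 S=96.3098 intr=33.8402 cont=32.9479 V=33.8402[EX]; j=1 S=142.0200 intr=0.0000 cont=10.3306 V=10.3306[hold]; j=2 S=209.4250 intr=0.0000 cont=1.4643 V=1.4643[hold]  S*(2)=96.3098
k=1: j=0 S=116.9526 intr=13.1974 cont=20.7294 V=20.7294[hold]; j=1 S=172.4603 intr=0.0000 cont=5.4622 V=5.4622[hold]  S*(1)=-
k=0: j=0 S=142.0200 intr=0.0000 cont=12.2542 V=12.2542[hold]  S*(0)=-

price = 12.2542
boundary = - - 96.3098 79.3105 96.3098 79.3105
tree:
12.2542
20.7294 5.4622
33.8402 10.3306 1.4643
50.8395 19.0423 3.2105 0.0000
64.8382 33.8402 7.0393 0.0000 0.0000
76.3662 50.8395 15.4341 0.0000 0.0000 0.0000
85.8593 64.8382 33.8402 0.0000 0.0000 0.0000 0.0000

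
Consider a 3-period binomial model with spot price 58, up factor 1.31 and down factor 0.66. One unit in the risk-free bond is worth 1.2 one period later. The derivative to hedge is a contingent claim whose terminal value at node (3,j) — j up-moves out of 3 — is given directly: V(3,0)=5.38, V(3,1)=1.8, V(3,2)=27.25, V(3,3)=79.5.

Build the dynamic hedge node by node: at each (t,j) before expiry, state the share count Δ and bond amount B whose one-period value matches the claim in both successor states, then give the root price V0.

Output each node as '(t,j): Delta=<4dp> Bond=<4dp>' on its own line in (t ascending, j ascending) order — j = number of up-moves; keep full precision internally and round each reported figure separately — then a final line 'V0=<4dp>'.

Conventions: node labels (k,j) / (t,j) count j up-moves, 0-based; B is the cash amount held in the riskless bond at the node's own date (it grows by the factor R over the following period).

Arbitrage-free pricing uses the up-move probability p* = (R−d)/(u−d) = 0.8308, discounting each step at R = 1.2.
Payoffs at expiry: V(3,0)=5.3800, V(3,1)=1.8000, V(3,2)=27.2500, V(3,3)=79.5000
Node (2,0) S=25.2648: V=(p*·1.8000+(1−p*)·5.3800)/1.2=2.0049; Δ=(1.8000−5.3800)/(33.0969−16.6748)=-0.2180; B=V−Δ·S=7.5126
Node (2,1) S=50.1468: V=(p*·27.2500+(1−p*)·1.8000)/1.2=19.1192; Δ=(27.2500−1.8000)/(65.6923−33.0969)=0.7808; B=V−Δ·S=-20.0346
Node (2,2) S=99.5338: V=(p*·79.5000+(1−p*)·27.2500)/1.2=58.8814; Δ=(79.5000−27.2500)/(130.3893−65.6923)=0.8076; B=V−Δ·S=-21.5032
Node (1,0) S=38.2800: V=(p*·19.1192+(1−p*)·2.0049)/1.2=13.5191; Δ=(19.1192−2.0049)/(50.1468−25.2648)=0.6878; B=V−Δ·S=-12.8107
Node (1,1) S=75.9800: V=(p*·58.8814+(1−p*)·19.1192)/1.2=43.4604; Δ=(58.8814−19.1192)/(99.5338−50.1468)=0.8051; B=V−Δ·S=-17.7122
Node (0,0) S=58.0000: V=(p*·43.4604+(1−p*)·13.5191)/1.2=31.9945; Δ=(43.4604−13.5191)/(75.9800−38.2800)=0.7942; B=V−Δ·S=-14.0689
Sanity check at the root: Δ(0,0)·S0 + B(0,0) reproduces V0 = 31.9945.

(0,0): Delta=0.7942 Bond=-14.0689
(1,0): Delta=0.6878 Bond=-12.8107
(1,1): Delta=0.8051 Bond=-17.7122
(2,0): Delta=-0.2180 Bond=7.5126
(2,1): Delta=0.7808 Bond=-20.0346
(2,2): Delta=0.8076 Bond=-21.5032
V0=31.9945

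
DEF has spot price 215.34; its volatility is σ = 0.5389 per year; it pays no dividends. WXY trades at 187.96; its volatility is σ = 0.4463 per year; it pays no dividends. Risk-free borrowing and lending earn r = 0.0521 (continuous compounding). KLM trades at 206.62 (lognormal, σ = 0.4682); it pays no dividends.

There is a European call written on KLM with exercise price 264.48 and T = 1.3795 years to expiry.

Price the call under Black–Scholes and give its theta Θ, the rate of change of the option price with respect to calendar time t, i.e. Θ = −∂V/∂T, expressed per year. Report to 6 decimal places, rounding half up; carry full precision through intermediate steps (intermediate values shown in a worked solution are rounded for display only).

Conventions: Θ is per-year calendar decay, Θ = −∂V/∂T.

price = 31.679740
Θ = -19.960091

σ√T = 0.4682·√1.3795 = 0.549911
d₁ = (ln(S/K) + (r+σ²/2)T) / (σ√T) = (ln(206.62/264.48) + (0.0521+0.4682²/2)·1.3795) / 0.549911 = (-0.246884 + 0.223073) / 0.549911 = -0.043300
d₂ = d₁ − σ√T = -0.043300 − 0.549911 = -0.593211
e^{−rT} = 0.930650
N(d₁) = 0.482731,  N(d₂) = 0.276520
Call price V = S·N(d₁) − K·e^{−rT}·N(d₂) = 99.741884 − 68.062144 = 31.679740
φ(d₁) = (1/√(2π))·e^{−d₁²/2} = 0.398568
Θ = −S·φ(d₁)·σ/(2√T) − r·K·e^{−rT}·N(d₂) = −16.414054 − 3.546038 = -19.960091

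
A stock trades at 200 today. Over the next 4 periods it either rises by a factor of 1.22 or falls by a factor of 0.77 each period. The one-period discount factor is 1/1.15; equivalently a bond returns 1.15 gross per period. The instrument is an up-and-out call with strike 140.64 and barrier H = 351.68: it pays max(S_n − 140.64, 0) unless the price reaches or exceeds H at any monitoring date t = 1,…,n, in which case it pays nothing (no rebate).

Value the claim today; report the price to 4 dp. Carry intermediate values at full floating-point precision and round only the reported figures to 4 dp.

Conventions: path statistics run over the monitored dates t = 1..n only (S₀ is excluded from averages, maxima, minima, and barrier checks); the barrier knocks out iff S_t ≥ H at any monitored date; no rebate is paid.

price = 24.4553

Risk-neutral up-probability p* = (R−d)/(u−d) = (1.15−0.77)/(1.22−0.77) = 0.8444; the claim prices as the p*-weighted sum of path payoffs discounted by R^4.
Enumerate all 2^4 = 16 price paths (U = up ×1.22, D = down ×0.77); each path with k up-moves has probability p*^k·(1−p*)^(4−k).
DDDD: M=154.0000, payoff=0.0000, prob=0.000586
UDDD: M=244.0000, payoff=0.0000, prob=0.003179
DUDD: M=187.8800, payoff=0.0000, prob=0.003179
UUDD: M=297.6800, payoff=35.8545, prob=0.017255
DDUD: M=154.0000, payoff=0.0000, prob=0.003179
UDUD: M=244.0000, payoff=35.8545, prob=0.017255
DUUD: M=229.2136, payoff=35.8545, prob=0.017255
UUUD: M=363.1696, payoff=0.0000, prob=0.093670
DDDU: M=154.0000, payoff=0.0000, prob=0.003179
UDDU: M=244.0000, payoff=35.8545, prob=0.017255
DUDU: M=187.8800, payoff=35.8545, prob=0.017255
UUDU: M=297.6800, payoff=139.0006, prob=0.093670
DDUU: M=176.4945, payoff=35.8545, prob=0.017255
UDUU: M=279.6406, payoff=139.0006, prob=0.093670
DUUU: M=279.6406, payoff=139.0006, prob=0.093670
UUUU: M=443.0669, payoff=0.0000, prob=0.508492
Price = Σ prob·payoff / R^4 = 42.772398 / 1.749006 = 24.4553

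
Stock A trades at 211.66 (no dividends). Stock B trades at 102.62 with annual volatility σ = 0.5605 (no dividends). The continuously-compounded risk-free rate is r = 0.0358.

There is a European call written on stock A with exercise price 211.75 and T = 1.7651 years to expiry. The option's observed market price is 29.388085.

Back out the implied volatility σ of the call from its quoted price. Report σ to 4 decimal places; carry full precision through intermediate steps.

sigma = 0.2063

At σ = 0.2063 the Black–Scholes value reproduces the quote:
σ√T = 0.2063·√1.7651 = 0.274084
d₁ = (ln(S/K) + (r+σ²/2)T) / (σ√T) = (ln(211.66/211.75) + (0.0358+0.2063²/2)·1.7651) / 0.274084 = (-0.000425 + 0.100752) / 0.274084 = 0.366043
d₂ = d₁ − σ√T = 0.366043 − 0.274084 = 0.091959
e^{−rT} = 0.938765
N(d₁) = 0.642833,  N(d₂) = 0.536635
V = S·N(d₁) − K·e^{−rT}·N(d₂) = 136.062122 − 106.674037 = 29.388085 (matching the quote); vega is positive throughout, so no other σ reproduces this price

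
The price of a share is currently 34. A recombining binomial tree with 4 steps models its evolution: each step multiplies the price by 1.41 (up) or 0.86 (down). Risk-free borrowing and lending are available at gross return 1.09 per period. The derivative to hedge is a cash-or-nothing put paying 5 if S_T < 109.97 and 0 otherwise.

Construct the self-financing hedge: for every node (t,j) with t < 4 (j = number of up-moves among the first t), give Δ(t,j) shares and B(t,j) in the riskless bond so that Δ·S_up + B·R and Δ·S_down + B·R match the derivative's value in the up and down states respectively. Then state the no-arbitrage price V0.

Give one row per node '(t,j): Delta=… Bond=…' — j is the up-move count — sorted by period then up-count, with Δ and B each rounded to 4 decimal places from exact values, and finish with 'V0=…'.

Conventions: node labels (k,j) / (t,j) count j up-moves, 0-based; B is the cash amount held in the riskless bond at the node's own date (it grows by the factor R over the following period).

Arbitrage-free pricing uses the up-move probability p* = (R−d)/(u−d) = 0.4182, discounting each step at R = 1.09.
Terminal payoffs: V(4,0)=5.0000, V(4,1)=5.0000, V(4,2)=5.0000, V(4,3)=5.0000, V(4,4)=0.0000
(3,0): S=21.6259. Δ = (V_up−V_dn)/(S_up−S_dn) = (5.0000−5.0000)/(30.4925−18.5983) = 0.0000. V = [p*·5.0000 + (1−p*)·5.0000]/1.09 = 4.5872. B = V − Δ·S = 4.5872.
(3,1): S=35.4564. Δ = (V_up−V_dn)/(S_up−S_dn) = (5.0000−5.0000)/(49.9936−30.4925) = 0.0000. V = [p*·5.0000 + (1−p*)·5.0000]/1.09 = 4.5872. B = V − Δ·S = 4.5872.
(3,2): S=58.1320. Δ = (V_up−V_dn)/(S_up−S_dn) = (5.0000−5.0000)/(81.9662−49.9936) = 0.0000. V = [p*·5.0000 + (1−p*)·5.0000]/1.09 = 4.5872. B = V − Δ·S = 4.5872.
(3,3): S=95.3095. Δ = (V_up−V_dn)/(S_up−S_dn) = (0.0000−5.0000)/(134.3864−81.9662) = -0.0954. V = [p*·0.0000 + (1−p*)·5.0000]/1.09 = 2.6689. B = V − Δ·S = 11.7598.
(2,0): S=25.1464. Δ = (V_up−V_dn)/(S_up−S_dn) = (4.5872−4.5872)/(35.4564−21.6259) = 0.0000. V = [p*·4.5872 + (1−p*)·4.5872]/1.09 = 4.2084. B = V − Δ·S = 4.2084.
(2,1): S=41.2284. Δ = (V_up−V_dn)/(S_up−S_dn) = (4.5872−4.5872)/(58.1320−35.4564) = 0.0000. V = [p*·4.5872 + (1−p*)·4.5872]/1.09 = 4.2084. B = V − Δ·S = 4.2084.
(2,2): S=67.5954. Δ = (V_up−V_dn)/(S_up−S_dn) = (2.6689−4.5872)/(95.3095−58.1320) = -0.0516. V = [p*·2.6689 + (1−p*)·4.5872]/1.09 = 3.4725. B = V − Δ·S = 6.9602.
(1,0): S=29.2400. Δ = (V_up−V_dn)/(S_up−S_dn) = (4.2084−4.2084)/(41.2284−25.1464) = 0.0000. V = [p*·4.2084 + (1−p*)·4.2084]/1.09 = 3.8609. B = V − Δ·S = 3.8609.
(1,1): S=47.9400. Δ = (V_up−V_dn)/(S_up−S_dn) = (3.4725−4.2084)/(67.5954−41.2284) = -0.0279. V = [p*·3.4725 + (1−p*)·4.2084]/1.09 = 3.5786. B = V − Δ·S = 4.9167.
(0,0): S=34.0000. Δ = (V_up−V_dn)/(S_up−S_dn) = (3.5786−3.8609)/(47.9400−29.2400) = -0.0151. V = [p*·3.5786 + (1−p*)·3.8609]/1.09 = 3.4338. B = V − Δ·S = 3.9472.
Check: Δ(0,0)·S0 + B(0,0) = 3.4338 = V0.

(0,0): Delta=-0.0151 Bond=3.9472
(1,0): Delta=0.0000 Bond=3.8609
(1,1): Delta=-0.0279 Bond=4.9167
(2,0): Delta=0.0000 Bond=4.2084
(2,1): Delta=0.0000 Bond=4.2084
(2,2): Delta=-0.0516 Bond=6.9602
(3,0): Delta=0.0000 Bond=4.5872
(3,1): Delta=0.0000 Bond=4.5872
(3,2): Delta=0.0000 Bond=4.5872
(3,3): Delta=-0.0954 Bond=11.7598
V0=3.4338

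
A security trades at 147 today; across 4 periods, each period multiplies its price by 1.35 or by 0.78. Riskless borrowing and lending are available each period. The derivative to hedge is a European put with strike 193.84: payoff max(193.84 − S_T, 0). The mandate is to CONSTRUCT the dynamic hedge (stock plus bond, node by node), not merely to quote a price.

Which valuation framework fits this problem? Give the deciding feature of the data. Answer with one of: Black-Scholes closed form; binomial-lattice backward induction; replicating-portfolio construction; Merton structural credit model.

Key observation: a price alone would not answer the question — the per-node share/bond construction on the spot-147, 1.35/0.78 tree is required, and only the replicating-portfolio method yields it.

framework: replicating-portfolio construction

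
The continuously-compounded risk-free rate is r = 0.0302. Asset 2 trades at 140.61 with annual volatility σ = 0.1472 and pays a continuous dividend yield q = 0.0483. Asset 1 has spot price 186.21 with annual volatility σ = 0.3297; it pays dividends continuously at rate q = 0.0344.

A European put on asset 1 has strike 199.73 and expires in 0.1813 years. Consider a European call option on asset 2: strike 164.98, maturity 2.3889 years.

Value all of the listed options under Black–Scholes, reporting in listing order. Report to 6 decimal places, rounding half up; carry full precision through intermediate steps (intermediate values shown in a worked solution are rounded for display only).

price(asset 1 put K=199.73) = 18.865239
price(asset 2 call K=164.98) = 3.199331

[asset 1 put K=199.73]
σ√T = 0.3297·√0.1813 = 0.140384
d₁ = (ln(S/K) + (r−q+σ²/2)T) / (σ√T) = (ln(186.21/199.73) + (0.0302−0.0344+0.3297²/2)·0.1813) / 0.140384 = (-0.070091 + 0.009092) / 0.140384 = -0.434515
d₂ = d₁ − σ√T = -0.434515 − 0.140384 = -0.574899
e^{−rT} = 0.994540
e^{−qT} = 0.993783
N(−d₁) = 0.668043,  N(−d₂) = 0.717320
price = K·e^{−rT}·N(−d₂) − S·e^{−qT}·N(−d₁) = 142.488076 − 123.622836 = 18.865239
[asset 2 call K=164.98]
σ√T = 0.1472·√2.3889 = 0.227513
d₁ = (ln(S/K) + (r−q+σ²/2)T) / (σ√T) = (ln(140.61/164.98) + (0.0302−0.0483+0.1472²/2)·2.3889) / 0.227513 = (-0.159834 − 0.017358) / 0.227513 = -0.778821
d₂ = d₁ − σ√T = -0.778821 − 0.227513 = -1.006334
e^{−rT} = 0.930396
e^{−qT} = 0.891024
N(d₁) = 0.218043,  N(d₂) = 0.157127
price = S·e^{−qT}·N(d₁) − K·e^{−rT}·N(d₂) = 27.317885 − 24.118553 = 3.199331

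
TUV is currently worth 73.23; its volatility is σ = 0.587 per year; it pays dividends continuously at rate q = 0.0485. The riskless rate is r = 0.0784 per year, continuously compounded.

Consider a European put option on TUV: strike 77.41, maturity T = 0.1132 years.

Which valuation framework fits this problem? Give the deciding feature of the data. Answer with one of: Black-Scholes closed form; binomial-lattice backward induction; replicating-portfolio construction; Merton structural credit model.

Key observation: everything needed for the exact continuous-time valuation of the European put on TUV (strike 77.41) is given, and no feature rules the closed form out.

framework: Black-Scholes closed form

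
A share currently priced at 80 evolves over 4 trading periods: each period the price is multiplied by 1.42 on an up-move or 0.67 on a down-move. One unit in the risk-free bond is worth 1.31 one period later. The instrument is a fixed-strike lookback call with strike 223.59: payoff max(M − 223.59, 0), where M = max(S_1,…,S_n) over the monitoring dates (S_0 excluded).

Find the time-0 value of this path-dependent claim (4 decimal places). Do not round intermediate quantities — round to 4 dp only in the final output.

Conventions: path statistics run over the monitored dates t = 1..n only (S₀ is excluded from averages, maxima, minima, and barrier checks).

price = 18.4766

With p* = (R−d)/(u−d) = 0.8533, sum probability × payoff across the paths and divide by R^4.
Enumerate all 2^4 = 16 price paths (U = up ×1.42, D = down ×0.67); each path with k up-moves has probability p*^k·(1−p*)^(4−k).
DDDD: M=53.6000, payoff=0.0000, prob=0.000463
UDDD: M=113.6000, payoff=0.0000, prob=0.002692
DUDD: M=76.1120, payoff=0.0000, prob=0.002692
UUDD: M=161.3120, payoff=0.0000, prob=0.015664
DDUD: M=53.6000, payoff=0.0000, prob=0.002692
UDUD: M=113.6000, payoff=0.0000, prob=0.015664
DUUD: M=108.0790, payoff=0.0000, prob=0.015664
UUUD: M=229.0630, payoff=5.4730, prob=0.091135
DDDU: M=53.6000, payoff=0.0000, prob=0.002692
UDDU: M=113.6000, payoff=0.0000, prob=0.015664
DUDU: M=76.1120, payoff=0.0000, prob=0.015664
UUDU: M=161.3120, payoff=0.0000, prob=0.091135
DDUU: M=72.4130, payoff=0.0000, prob=0.015664
UDUU: M=153.4722, payoff=0.0000, prob=0.091135
DUUU: M=153.4722, payoff=0.0000, prob=0.091135
UUUU: M=325.2695, payoff=101.6795, prob=0.530243
Price = Σ prob·payoff / R^4 = 54.413628 / 2.944999 = 18.4766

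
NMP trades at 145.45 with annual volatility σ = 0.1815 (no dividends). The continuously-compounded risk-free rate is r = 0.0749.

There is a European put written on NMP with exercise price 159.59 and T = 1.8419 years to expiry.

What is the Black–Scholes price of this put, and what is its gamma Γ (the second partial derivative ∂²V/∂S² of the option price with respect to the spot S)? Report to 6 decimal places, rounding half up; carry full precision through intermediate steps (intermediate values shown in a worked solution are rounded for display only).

price = 10.962234
Γ = 0.010624

σ√T = 0.1815·√1.8419 = 0.246326
d₁ = (ln(S/K) + (r+σ²/2)T) / (σ√T) = (ln(145.45/159.59) + (0.0749+0.1815²/2)·1.8419) / 0.246326 = (-0.092776 + 0.168296) / 0.246326 = 0.306589
d₂ = d₁ − σ√T = 0.306589 − 0.246326 = 0.060264
e^{−rT} = 0.871135
N(−d₁) = 0.379578,  N(−d₂) = 0.475973
Put price V = K·e^{−rT}·N(−d₂) − S·N(−d₁) = 66.171849 − 55.209615 = 10.962234
φ(d₁) = (1/√(2π))·e^{−d₁²/2} = 0.380626
Γ = φ(d₁) / (S·σ·√T) = 0.010624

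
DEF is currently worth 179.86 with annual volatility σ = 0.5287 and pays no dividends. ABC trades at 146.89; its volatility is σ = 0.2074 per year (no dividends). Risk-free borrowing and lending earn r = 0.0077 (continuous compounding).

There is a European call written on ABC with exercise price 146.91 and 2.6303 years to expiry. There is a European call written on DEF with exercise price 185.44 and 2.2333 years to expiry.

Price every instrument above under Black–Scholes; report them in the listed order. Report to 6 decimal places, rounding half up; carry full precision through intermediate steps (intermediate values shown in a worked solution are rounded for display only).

price(ABC call K=146.91) = 20.920476
price(DEF call K=185.44) = 54.421825

[ABC call K=146.91]
σ√T = 0.2074·√2.6303 = 0.336365
d₁ = (ln(S/K) + (r+σ²/2)T) / (σ√T) = (ln(146.89/146.91) + (0.0077+0.2074²/2)·2.6303) / 0.336365 = (-0.000136 + 0.076824) / 0.336365 = 0.227990
d₂ = d₁ − σ√T = 0.227990 − 0.336365 = -0.108375
e^{−rT} = 0.979950
N(d₁) = 0.590173,  N(d₂) = 0.456849
price = S·N(d₁) − K·e^{−rT}·N(d₂) = 86.690522 − 65.770046 = 20.920476
[DEF call K=185.44]
σ√T = 0.5287·√2.2333 = 0.790101
d₁ = (ln(S/K) + (r+σ²/2)T) / (σ√T) = (ln(179.86/185.44) + (0.0077+0.5287²/2)·2.2333) / 0.790101 = (-0.030553 + 0.329327) / 0.790101 = 0.378146
d₂ = d₁ − σ√T = 0.378146 − 0.790101 = -0.411955
e^{−rT} = 0.982951
N(d₁) = 0.647339,  N(d₂) = 0.340186
price = S·N(d₁) − K·e^{−rT}·N(d₂) = 116.430400 − 62.008575 = 54.421825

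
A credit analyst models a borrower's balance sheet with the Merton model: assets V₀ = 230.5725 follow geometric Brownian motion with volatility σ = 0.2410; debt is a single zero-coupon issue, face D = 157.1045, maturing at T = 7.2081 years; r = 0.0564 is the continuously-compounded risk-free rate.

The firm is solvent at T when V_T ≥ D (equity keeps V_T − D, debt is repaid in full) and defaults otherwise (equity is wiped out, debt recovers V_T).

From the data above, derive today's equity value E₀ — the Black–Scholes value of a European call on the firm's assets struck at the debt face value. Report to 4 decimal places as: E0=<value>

Equity is a call on the firm's assets struck at D = 157.1045:
d₁ = [ln(V₀/D) + (r + σ²/2)T] / (σ√T)
   = [ln(230.5725/157.1045) + (0.0564 + 0.5·0.2410²)·7.2081] / (0.2410·√7.2081)
   = [0.383654 + 0.615864] / 0.647035 = 1.544767
d₂ = d₁ − σ√T = 1.544767 − 0.647035 = 0.897733
N(d₁) = 0.938799,  N(d₂) = 0.815336,  e^(−rT) = 0.665953
E₀ = V₀·N(d₁) − D·e^(−rT)·N(d₂)
   = 230.5725·0.938799 − 157.1045·0.665953·0.815336 = 131.157338

E0=131.1573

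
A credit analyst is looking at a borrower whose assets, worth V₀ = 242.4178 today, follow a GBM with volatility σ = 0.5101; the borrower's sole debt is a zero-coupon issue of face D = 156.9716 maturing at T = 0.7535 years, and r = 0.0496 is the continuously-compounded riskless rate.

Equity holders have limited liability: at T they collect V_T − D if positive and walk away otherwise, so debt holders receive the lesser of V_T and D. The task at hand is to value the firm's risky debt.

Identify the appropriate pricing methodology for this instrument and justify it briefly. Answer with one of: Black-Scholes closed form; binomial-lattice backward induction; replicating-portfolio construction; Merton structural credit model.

framework: Merton structural credit model

Key observation: the asked-for credit quantity lives on the firm's capital structure — asset value, asset volatility, debt face 156.9716 — which is the structural model's domain.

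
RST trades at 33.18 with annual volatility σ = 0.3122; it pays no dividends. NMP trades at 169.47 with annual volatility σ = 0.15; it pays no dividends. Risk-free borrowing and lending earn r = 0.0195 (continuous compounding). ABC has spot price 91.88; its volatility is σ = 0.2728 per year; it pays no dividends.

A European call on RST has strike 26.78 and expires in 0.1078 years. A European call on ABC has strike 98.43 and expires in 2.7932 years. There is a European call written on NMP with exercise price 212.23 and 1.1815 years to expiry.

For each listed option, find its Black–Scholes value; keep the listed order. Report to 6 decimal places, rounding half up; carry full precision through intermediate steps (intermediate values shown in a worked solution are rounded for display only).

price(RST call K=26.78) = 6.475363
price(ABC call K=98.43) = 16.030502
price(NMP call K=212.23) = 1.579746

[RST call K=26.78]
σ√T = 0.3122·√0.1078 = 0.102504
d₁ = (ln(S/K) + (r+σ²/2)T) / (σ√T) = (ln(33.18/26.78) + (0.0195+0.3122²/2)·0.1078) / 0.102504 = (0.214292 + 0.007356) / 0.102504 = 2.162324
d₂ = d₁ − σ√T = 2.162324 − 0.102504 = 2.059820
e^{−rT} = 0.997900
N(d₁) = 0.984703,  N(d₂) = 0.980292
price = S·N(d₁) − K·e^{−rT}·N(d₂) = 32.672459 − 26.197096 = 6.475363
[ABC call K=98.43]
σ√T = 0.2728·√2.7932 = 0.455927
d₁ = (ln(S/K) + (r+σ²/2)T) / (σ√T) = (ln(91.88/98.43) + (0.0195+0.2728²/2)·2.7932) / 0.455927 = (-0.068862 + 0.158402) / 0.455927 = 0.196391
d₂ = d₁ − σ√T = 0.196391 − 0.455927 = -0.259536
e^{−rT} = 0.946989
N(d₁) = 0.577848,  N(d₂) = 0.397611
price = S·N(d₁) − K·e^{−rT}·N(d₂) = 53.092661 − 37.062159 = 16.030502
[NMP call K=212.23]
σ√T = 0.15·√1.1815 = 0.163045
d₁ = (ln(S/K) + (r+σ²/2)T) / (σ√T) = (ln(169.47/212.23) + (0.0195+0.15²/2)·1.1815) / 0.163045 = (-0.224995 + 0.036331) / 0.163045 = -1.157124
d₂ = d₁ − σ√T = -1.157124 − 0.163045 = -1.320169
e^{−rT} = 0.977224
N(d₁) = 0.123611,  N(d₂) = 0.093389
price = S·N(d₁) − K·e^{−rT}·N(d₂) = 20.948334 − 19.368587 = 1.579746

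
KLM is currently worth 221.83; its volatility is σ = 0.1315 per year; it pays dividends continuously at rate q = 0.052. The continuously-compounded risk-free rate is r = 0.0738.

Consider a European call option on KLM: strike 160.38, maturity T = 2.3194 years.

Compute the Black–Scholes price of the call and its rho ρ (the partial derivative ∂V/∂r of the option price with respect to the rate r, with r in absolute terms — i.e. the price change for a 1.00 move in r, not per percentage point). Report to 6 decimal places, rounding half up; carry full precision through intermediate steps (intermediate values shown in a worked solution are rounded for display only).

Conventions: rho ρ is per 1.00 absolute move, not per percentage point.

price = 61.863675
ρ = 301.489737

σ√T = 0.1315·√2.3194 = 0.200269
d₁ = (ln(S/K) + (r−q+σ²/2)T) / (σ√T) = (ln(221.83/160.38) + (0.0738−0.052+0.1315²/2)·2.3194) / 0.200269 = (0.324365 + 0.070617) / 0.200269 = 1.972258
d₂ = d₁ − σ√T = 1.972258 − 0.200269 = 1.771989
e^{−rT} = 0.842677
e^{−qT} = 0.886381
N(d₁) = 0.975710,  N(d₂) = 0.961802
Call price V = S·e^{−qT}·N(d₁) − K·e^{−rT}·N(d₂) = 191.849765 − 129.986090 = 61.863675
ρ = K·T·e^{−rT}·N(d₂) = 301.489737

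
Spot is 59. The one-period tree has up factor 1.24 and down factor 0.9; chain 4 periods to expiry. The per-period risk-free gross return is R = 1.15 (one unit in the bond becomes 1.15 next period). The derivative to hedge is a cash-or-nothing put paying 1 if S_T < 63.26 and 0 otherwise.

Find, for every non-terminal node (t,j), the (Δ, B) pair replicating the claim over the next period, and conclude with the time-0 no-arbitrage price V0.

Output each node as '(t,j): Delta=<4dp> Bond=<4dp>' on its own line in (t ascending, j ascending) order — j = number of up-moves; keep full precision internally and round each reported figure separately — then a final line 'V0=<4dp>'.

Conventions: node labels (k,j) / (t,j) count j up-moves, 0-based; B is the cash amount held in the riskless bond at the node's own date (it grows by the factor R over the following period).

Under the risk-neutral measure, an up-move has probability p* = (R−d)/(u−d) = 0.7353 and values discount at R = 1.15.
Expiry values: V(4,0)=1.0000, V(4,1)=1.0000, V(4,2)=0.0000, V(4,3)=0.0000, V(4,4)=0.0000
(3,0): S=43.0110. Δ = (V_up−V_dn)/(S_up−S_dn) = (1.0000−1.0000)/(53.3336−38.7099) = 0.0000. V = [p*·1.0000 + (1−p*)·1.0000]/1.15 = 0.8696. B = V − Δ·S = 0.8696.
(3,1): S=59.2596. Δ = (V_up−V_dn)/(S_up−S_dn) = (0.0000−1.0000)/(73.4819−53.3336) = -0.0496. V = [p*·0.0000 + (1−p*)·1.0000]/1.15 = 0.2302. B = V − Δ·S = 3.1714.
(3,2): S=81.6466. Δ = (V_up−V_dn)/(S_up−S_dn) = (0.0000−0.0000)/(101.2417−73.4819) = 0.0000. V = [p*·0.0000 + (1−p*)·0.0000]/1.15 = 0.0000. B = V − Δ·S = 0.0000.
(3,3): S=112.4908. Δ = (V_up−V_dn)/(S_up−S_dn) = (0.0000−0.0000)/(139.4886−101.2417) = 0.0000. V = [p*·0.0000 + (1−p*)·0.0000]/1.15 = 0.0000. B = V − Δ·S = 0.0000.
(2,0): S=47.7900. Δ = (V_up−V_dn)/(S_up−S_dn) = (0.2302−0.8696)/(59.2596−43.0110) = -0.0394. V = [p*·0.2302 + (1−p*)·0.8696]/1.15 = 0.3473. B = V − Δ·S = 2.2279.
(2,1): S=65.8440. Δ = (V_up−V_dn)/(S_up−S_dn) = (0.0000−0.2302)/(81.6466−59.2596) = -0.0103. V = [p*·0.0000 + (1−p*)·0.2302]/1.15 = 0.0530. B = V − Δ·S = 0.7300.
(2,2): S=90.7184. Δ = (V_up−V_dn)/(S_up−S_dn) = (0.0000−0.0000)/(112.4908−81.6466) = 0.0000. V = [p*·0.0000 + (1−p*)·0.0000]/1.15 = 0.0000. B = V − Δ·S = 0.0000.
(1,0): S=53.1000. Δ = (V_up−V_dn)/(S_up−S_dn) = (0.0530−0.3473)/(65.8440−47.7900) = -0.0163. V = [p*·0.0530 + (1−p*)·0.3473]/1.15 = 0.1138. B = V − Δ·S = 0.9795.
(1,1): S=73.1600. Δ = (V_up−V_dn)/(S_up−S_dn) = (0.0000−0.0530)/(90.7184−65.8440) = -0.0021. V = [p*·0.0000 + (1−p*)·0.0530]/1.15 = 0.0122. B = V − Δ·S = 0.1680.
(0,0): S=59.0000. Δ = (V_up−V_dn)/(S_up−S_dn) = (0.0122−0.1138)/(73.1600−53.1000) = -0.0051. V = [p*·0.0122 + (1−p*)·0.1138]/1.15 = 0.0340. B = V − Δ·S = 0.3329.
Check: Δ(0,0)·S0 + B(0,0) = 0.0340 = V0.

(0,0): Delta=-0.0051 Bond=0.3329
(1,0): Delta=-0.0163 Bond=0.9795
(1,1): Delta=-0.0021 Bond=0.1680
(2,0): Delta=-0.0394 Bond=2.2279
(2,1): Delta=-0.0103 Bond=0.7300
(2,2): Delta=0.0000 Bond=0.0000
(3,0): Delta=0.0000 Bond=0.8696
(3,1): Delta=-0.0496 Bond=3.1714
(3,2): Delta=0.0000 Bond=0.0000
(3,3): Delta=0.0000 Bond=0.0000
V0=0.0340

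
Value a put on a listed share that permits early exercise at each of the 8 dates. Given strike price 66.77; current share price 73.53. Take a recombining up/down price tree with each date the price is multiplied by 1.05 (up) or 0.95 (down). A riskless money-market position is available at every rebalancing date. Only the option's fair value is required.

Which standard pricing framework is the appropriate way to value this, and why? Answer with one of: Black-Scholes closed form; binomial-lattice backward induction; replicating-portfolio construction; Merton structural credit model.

framework: binomial-lattice backward induction

Key observation: an American put (K = 66.77, S₀ = 73.53) on a 8-date tree has no closed form — the optimal stopping decision is embedded and must be resolved recursively from expiry.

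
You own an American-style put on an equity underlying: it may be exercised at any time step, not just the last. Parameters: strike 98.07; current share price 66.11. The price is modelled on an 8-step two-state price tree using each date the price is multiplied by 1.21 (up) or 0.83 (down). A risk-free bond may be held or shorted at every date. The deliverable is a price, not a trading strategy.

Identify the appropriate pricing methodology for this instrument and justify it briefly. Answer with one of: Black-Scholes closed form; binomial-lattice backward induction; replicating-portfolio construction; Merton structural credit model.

framework: binomial-lattice backward induction

Key observation: an American put (K = 98.07, S₀ = 66.11) on a 8-date tree has no closed form — the optimal stopping decision is embedded and must be resolved recursively from expiry.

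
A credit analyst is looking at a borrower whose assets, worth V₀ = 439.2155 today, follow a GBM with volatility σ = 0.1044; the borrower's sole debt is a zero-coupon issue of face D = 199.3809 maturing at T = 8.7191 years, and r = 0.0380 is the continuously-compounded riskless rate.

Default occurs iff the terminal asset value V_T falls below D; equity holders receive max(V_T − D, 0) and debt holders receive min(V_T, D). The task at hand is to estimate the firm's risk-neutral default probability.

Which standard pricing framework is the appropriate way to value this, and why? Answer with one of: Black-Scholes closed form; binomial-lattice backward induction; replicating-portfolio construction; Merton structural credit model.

framework: Merton structural credit model

Key observation: a levered firm with one bullet debt due at 8.7191 years is the canonical structural-credit setup: equity is a call on the firm's assets struck at the face value.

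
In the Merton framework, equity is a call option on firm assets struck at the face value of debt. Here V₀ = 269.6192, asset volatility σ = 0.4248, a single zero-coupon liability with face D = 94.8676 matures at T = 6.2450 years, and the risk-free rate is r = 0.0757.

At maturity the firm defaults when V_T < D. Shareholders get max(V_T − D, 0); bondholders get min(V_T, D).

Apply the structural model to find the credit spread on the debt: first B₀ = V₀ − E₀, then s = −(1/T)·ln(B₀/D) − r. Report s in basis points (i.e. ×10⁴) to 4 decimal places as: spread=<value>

Work the structural quantities from V₀ = 269.6192 against face 94.8676:
d₁ = [ln(V₀/D) + (r + σ²/2)T] / (σ√T)
   = [ln(269.6192/94.8676) + (0.0757 + 0.5·0.4248²)·6.2450] / (0.4248·√6.2450)
   = [1.044528 + 1.036217] / 1.061575 = 1.960055
d₂ = d₁ − σ√T = 1.960055 − 1.061575 = 0.898480
N(d₁) = 0.975005,  N(d₂) = 0.815535,  e^(−rT) = 0.623288
E₀ = V₀·N(d₁) − D·e^(−rT)·N(d₂)
   = 269.6192·0.975005 − 94.8676·0.623288·0.815535 = 214.657692
B₀ = V₀ − E₀ = 269.6192 − 214.657692 = 54.961508
spread = −(1/T)·ln(B₀/D) − r = −(1/6.2450)·ln(54.961508/94.8676) − 0.0757 = 0.01170579
in basis points: 0.01170579 × 10⁴ = 117.0579 bp

spread=117.0579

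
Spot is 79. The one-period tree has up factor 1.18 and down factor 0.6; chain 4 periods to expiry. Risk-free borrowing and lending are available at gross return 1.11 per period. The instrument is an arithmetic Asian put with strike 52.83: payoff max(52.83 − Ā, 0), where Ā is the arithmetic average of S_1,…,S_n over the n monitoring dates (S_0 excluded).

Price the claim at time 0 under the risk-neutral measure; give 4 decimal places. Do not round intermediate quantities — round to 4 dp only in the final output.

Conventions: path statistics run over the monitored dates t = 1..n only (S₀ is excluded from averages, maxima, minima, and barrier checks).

price = 0.2502

Risk-neutral up-probability p* = (R−d)/(u−d) = (1.11−0.6)/(1.18−0.6) = 0.8793; the claim prices as the p*-weighted sum of path payoffs discounted by R^4.
Enumerate all 2^4 = 16 price paths (U = up ×1.18, D = down ×0.6); each path with k up-moves has probability p*^k·(1−p*)^(4−k).
DDDD: Ā=25.7856, payoff=27.0444, prob=0.000212
UDDD: Ā=50.7117, payoff=2.1183, prob=0.001546
DUDD: Ā=39.2567, payoff=13.5733, prob=0.001546
UUDD: Ā=77.2048, payoff=0.0000, prob=0.011262
DDUD: Ā=32.3837, payoff=20.4463, prob=0.001546
UDUD: Ā=63.6879, payoff=0.0000, prob=0.011262
DUUD: Ā=52.2329, payoff=0.5971, prob=0.011262
UUUD: Ā=102.7247, payoff=0.0000, prob=0.082053
DDDU: Ā=28.2599, payoff=24.5701, prob=0.001546
UDDU: Ā=55.5778, payoff=0.0000, prob=0.011262
DUDU: Ā=44.1228, payoff=8.7072, prob=0.011262
UUDU: Ā=86.7748, payoff=0.0000, prob=0.082053
DDUU: Ā=37.2498, payoff=15.5802, prob=0.011262
UDUU: Ā=73.2579, payoff=0.0000, prob=0.082053
DUUU: Ā=61.8029, payoff=0.0000, prob=0.082053
UUUU: Ā=121.5456, payoff=0.0000, prob=0.597818
Price = Σ prob·payoff / R^4 = 0.379836 / 1.518070 = 0.2502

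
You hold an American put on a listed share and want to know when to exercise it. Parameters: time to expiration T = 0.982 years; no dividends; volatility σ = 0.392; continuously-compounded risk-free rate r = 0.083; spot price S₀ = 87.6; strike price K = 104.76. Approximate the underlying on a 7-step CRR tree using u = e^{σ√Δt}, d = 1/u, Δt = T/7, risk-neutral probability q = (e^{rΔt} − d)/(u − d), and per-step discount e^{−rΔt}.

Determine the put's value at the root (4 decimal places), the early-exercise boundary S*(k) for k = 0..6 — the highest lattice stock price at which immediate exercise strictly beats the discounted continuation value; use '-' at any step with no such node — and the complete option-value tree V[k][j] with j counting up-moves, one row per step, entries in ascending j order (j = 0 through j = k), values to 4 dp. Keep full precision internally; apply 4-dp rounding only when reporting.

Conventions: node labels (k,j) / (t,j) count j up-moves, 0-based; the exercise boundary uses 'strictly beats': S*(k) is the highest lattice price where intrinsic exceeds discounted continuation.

params: Δt=0.14029 u=1.15815 d=0.86345 q=0.50310 e^(-rΔt)=0.98842
t_7 payoffs: 73.4160 62.7180 48.3688 29.1220 3.3062 0.0000 0.0000 0.0000
t_6: node(6,0) S=36.3010 payoff=68.4590 vs cont=67.2463 → 68.4590 [stop]  node(6,1) S=48.6908 payoff=56.0692 vs cont=54.8564 → 56.0692 [stop]  node(6,2) S=65.3094 payoff=39.4506 vs cont=38.2379 → 39.4506 [stop]  node(6,3) S=87.6000 payoff=17.1600 vs cont=15.9473 → 17.1600 [stop]  node(6,4) S=117.4986 payoff=0.0000 vs cont=1.6238 → 1.6238 [wait]  node(6,5) S=157.6017 payoff=0.0000 vs cont=0.0000 → 0.0000 [wait]  node(6,6) S=211.3924 payoff=0.0000 vs cont=0.0000 → 0.0000 [wait]  ⇒ S*(6)=87.6000
t_5: node(5,0) S=42.0420 payoff=62.7180 vs cont=61.5053 → 62.7180 [stop]  node(5,1) S=56.3912 payoff=48.3688 vs cont=47.1561 → 48.3688 [stop]  node(5,2) S=75.6380 payoff=29.1220 vs cont=27.9093 → 29.1220 [stop]  node(5,3) S=101.4538 payoff=3.3062 vs cont=9.2356 → 9.2356 [wait]  node(5,4) S=136.0808 payoff=0.0000 vs cont=0.7975 → 0.7975 [wait]  node(5,5) S=182.5262 payoff=0.0000 vs cont=0.0000 → 0.0000 [wait]  ⇒ S*(5)=75.6380
t_4: node(4,0) S=48.6908 payoff=56.0692 vs cont=54.8564 → 56.0692 [stop]  node(4,1) S=65.3094 payoff=39.4506 vs cont=38.2379 → 39.4506 [stop]  node(4,2) S=87.6000 payoff=17.1600 vs cont=18.8958 → 18.8958 [wait]  node(4,3) S=117.4986 payoff=0.0000 vs cont=4.9326 → 4.9326 [wait]  node(4,4) S=157.6017 payoff=0.0000 vs cont=0.3917 → 0.3917 [wait]  ⇒ S*(4)=65.3094
t_3: node(3,0) S=56.3912 payoff=48.3688 vs cont=47.1561 → 48.3688 [stop]  node(3,1) S=75.6380 payoff=29.1220 vs cont=28.7725 → 29.1220 [stop]  node(3,2) S=101.4538 payoff=3.3062 vs cont=11.7335 → 11.7335 [wait]  node(3,3) S=136.0808 payoff=0.0000 vs cont=2.6174 → 2.6174 [wait]  ⇒ S*(3)=75.6380
t_2: node(2,0) S=65.3094 payoff=39.4506 vs cont=38.2379 → 39.4506 [stop]  node(2,1) S=87.6000 payoff=17.1600 vs cont=20.1380 → 20.1380 [wait]  node(2,2) S=117.4986 payoff=0.0000 vs cont=7.0644 → 7.0644 [wait]  ⇒ S*(2)=65.3094
t_1: node(1,0) S=75.6380 payoff=29.1220 vs cont=29.3902 → 29.3902 [wait]  node(1,1) S=101.4538 payoff=3.3062 vs cont=13.4037 → 13.4037 [wait]  ⇒ S*(1)=-
t_0: node(0,0) S=87.6000 payoff=17.1600 vs cont=21.1002 → 21.1002 [wait]  ⇒ S*(0)=-

price = 21.1002
boundary = - - 65.3094 75.6380 65.3094 75.6380 87.6000
tree:
21.1002
29.3902 13.4037
39.4506 20.1380 7.0644
48.3688 29.1220 11.7335 2.6174
56.0692 39.4506 18.8958 4.9326 0.3917
62.7180 48.3688 29.1220 9.2356 0.7975 0.0000
68.4590 56.0692 39.4506 17.1600 1.6238 0.0000 0.0000
73.4160 62.7180 48.3688 29.1220 3.3062 0.0000 0.0000 0.0000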